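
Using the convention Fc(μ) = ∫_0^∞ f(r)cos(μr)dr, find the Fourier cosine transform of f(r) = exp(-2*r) 2/(μ^2+4)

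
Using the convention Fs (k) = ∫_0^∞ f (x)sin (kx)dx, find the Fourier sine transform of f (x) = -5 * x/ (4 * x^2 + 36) -5 * pi * exp (-3 * k)/8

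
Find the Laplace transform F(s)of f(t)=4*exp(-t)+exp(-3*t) 1/(s+3)+4/(s+1)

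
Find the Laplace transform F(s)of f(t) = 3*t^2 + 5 6/s^3 + 5/s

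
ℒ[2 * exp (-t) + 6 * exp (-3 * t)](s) 6/ (s + 3) + 2/ (s + 1) 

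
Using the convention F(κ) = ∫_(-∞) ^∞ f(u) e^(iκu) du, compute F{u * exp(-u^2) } I * sqrt(pi) * κ * exp(-κ^2/4) /2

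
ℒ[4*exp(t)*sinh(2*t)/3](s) 8/(3*((s - 1)^2 - 4))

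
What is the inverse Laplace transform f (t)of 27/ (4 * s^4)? 9 * t^3/8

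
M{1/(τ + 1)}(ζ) pi*csc(pi*ζ)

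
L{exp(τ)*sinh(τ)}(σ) 1/(σ*(σ - 2))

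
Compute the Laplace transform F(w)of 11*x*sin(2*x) 44*w/(w^2 + 4)^2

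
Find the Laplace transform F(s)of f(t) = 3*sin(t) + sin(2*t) 3/(s^2 + 1) + 2/(s^2 + 4)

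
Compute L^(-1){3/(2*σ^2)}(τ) 3*τ/2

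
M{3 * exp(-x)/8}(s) 3 * gamma(s)/8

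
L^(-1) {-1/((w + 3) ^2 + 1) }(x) -exp(-3 * x) * sin(x) 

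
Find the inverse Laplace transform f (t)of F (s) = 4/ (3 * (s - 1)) 4 * exp (t)/3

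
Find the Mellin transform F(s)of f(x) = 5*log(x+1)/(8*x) -5*pi*csc(pi*s)/(8*s - 8)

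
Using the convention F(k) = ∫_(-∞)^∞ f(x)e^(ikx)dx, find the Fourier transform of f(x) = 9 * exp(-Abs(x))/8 9/(4 * (k^2 + 1))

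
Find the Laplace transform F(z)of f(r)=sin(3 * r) 3/(z^2 + 9)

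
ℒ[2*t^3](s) 12/s^4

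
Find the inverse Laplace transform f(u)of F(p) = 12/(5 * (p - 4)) 12 * exp(4 * u)/5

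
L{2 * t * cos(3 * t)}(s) 2 * (s^2 - 9)/(s^2 + 9)^2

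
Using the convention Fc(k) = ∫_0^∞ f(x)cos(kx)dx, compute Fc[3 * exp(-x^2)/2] 3 * sqrt(pi) * exp(-k^2/4)/4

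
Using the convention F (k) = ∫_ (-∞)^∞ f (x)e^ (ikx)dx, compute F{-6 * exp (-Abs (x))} -12/ (k^2+1)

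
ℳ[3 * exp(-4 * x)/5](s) 3 * gamma(s)/(5 * 4^s)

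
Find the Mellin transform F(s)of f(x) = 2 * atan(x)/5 -pi * sec(pi * s/2)/(5 * s)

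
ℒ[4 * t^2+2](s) 8/s^3+2/s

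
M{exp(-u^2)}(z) gamma(z/2)/2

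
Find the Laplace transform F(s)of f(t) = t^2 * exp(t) 2/(s - 1)^3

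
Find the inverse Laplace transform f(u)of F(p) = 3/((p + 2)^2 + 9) exp(-2*u)*sin(3*u)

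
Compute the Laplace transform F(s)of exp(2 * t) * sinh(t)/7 1/(7 * ((s - 2)^2 - 1))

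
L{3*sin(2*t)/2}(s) 3/(s^2 + 4)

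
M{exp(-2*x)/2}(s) gamma(s)/(2*2^s)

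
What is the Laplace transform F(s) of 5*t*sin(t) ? 10*s/(s^2 + 1) ^2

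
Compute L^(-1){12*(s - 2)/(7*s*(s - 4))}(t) 12*exp(2*t)*cosh(2*t)/7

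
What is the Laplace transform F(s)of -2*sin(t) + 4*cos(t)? 4*s/(s^2 + 1) - 2/(s^2 + 1)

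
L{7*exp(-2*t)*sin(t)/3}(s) 7/(3*((s + 2)^2 + 1))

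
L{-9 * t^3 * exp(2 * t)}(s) -54/(s - 2)^4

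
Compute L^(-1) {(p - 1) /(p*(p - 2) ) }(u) exp(u)*cosh(u) 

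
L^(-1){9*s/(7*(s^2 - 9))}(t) 9*cosh(3*t)/7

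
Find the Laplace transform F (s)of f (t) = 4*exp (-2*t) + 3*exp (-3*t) 4/ (s + 2) + 3/ (s + 3)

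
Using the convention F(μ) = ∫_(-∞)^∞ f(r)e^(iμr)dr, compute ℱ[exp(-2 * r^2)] sqrt(2) * sqrt(pi) * exp(-μ^2/8)/2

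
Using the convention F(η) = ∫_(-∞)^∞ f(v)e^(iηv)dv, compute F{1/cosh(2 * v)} pi/(2 * cosh(pi * η/4))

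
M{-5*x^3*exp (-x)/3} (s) -5*gamma (s + 3)/3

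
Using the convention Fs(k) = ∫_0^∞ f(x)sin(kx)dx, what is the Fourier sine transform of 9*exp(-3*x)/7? 9*k/(7*(k^2 + 9))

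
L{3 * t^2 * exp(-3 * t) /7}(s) 6/(7 * (s + 3) ^3) 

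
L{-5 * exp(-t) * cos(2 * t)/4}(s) 5 * (-s - 1)/(4 * ((s + 1)^2 + 4))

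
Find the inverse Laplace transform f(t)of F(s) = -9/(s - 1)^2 -9*t*exp(t)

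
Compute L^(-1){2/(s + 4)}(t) 2 * exp(-4 * t)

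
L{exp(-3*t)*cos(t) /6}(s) (s+3) /(6*((s+3) ^2+1) ) 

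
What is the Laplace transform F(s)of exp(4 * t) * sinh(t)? 1/((s - 4)^2 - 1)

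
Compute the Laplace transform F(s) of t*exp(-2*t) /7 1/(7*(s + 2) ^2) 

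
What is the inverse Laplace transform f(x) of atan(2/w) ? sin(2*x) /x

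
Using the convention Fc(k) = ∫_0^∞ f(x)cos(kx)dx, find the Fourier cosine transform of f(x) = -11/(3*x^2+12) -11*pi*exp(-2*k)/12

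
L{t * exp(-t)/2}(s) 1/(2 * (s + 1)^2)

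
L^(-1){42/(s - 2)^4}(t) 7*t^3*exp(2*t)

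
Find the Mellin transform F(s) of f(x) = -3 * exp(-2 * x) -3 * gamma(s) /2^s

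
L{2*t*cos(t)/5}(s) 2*(s^2 - 1)/(5*(s^2 + 1)^2)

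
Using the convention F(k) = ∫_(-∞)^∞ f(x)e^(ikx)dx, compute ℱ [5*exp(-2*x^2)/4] 5*sqrt(2)*sqrt(pi)*exp(-k^2/8)/8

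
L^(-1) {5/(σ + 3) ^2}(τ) 5 * τ * exp(-3 * τ) 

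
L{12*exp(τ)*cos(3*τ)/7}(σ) 12*(σ - 1)/(7*((σ - 1)^2+9))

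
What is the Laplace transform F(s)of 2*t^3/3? 4/s^4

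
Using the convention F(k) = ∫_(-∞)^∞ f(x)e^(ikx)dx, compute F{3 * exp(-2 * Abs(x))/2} 6/(k^2+4)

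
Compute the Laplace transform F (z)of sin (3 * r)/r atan (3/z)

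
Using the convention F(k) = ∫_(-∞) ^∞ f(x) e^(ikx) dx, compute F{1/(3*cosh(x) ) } pi/(3*cosh(pi*k/2) ) 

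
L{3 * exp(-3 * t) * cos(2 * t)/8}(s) 3 * (s + 3)/(8 * ((s + 3)^2 + 4))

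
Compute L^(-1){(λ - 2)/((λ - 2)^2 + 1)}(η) exp(2 * η) * cos(η)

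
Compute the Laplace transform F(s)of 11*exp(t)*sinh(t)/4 11/(4*s*(s - 2))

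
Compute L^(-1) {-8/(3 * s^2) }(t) -8 * t/3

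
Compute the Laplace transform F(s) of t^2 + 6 6/s + 2/s^3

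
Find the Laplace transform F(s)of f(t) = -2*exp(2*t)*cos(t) 2*(2 - s)/((s - 2)^2+1)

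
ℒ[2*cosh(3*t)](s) 2*s/(s^2 - 9)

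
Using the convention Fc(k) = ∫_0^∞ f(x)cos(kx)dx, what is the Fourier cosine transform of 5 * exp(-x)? 5/(k^2 + 1)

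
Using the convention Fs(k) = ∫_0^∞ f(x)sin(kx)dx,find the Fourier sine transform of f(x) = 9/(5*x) 9*pi/10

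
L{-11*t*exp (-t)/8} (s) -11/ (8*(s + 1)^2)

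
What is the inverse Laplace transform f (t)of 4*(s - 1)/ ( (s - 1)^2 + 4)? 4*exp (t)*cos (2*t)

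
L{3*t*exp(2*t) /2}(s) 3/(2*(s - 2) ^2) 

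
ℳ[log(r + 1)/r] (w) -pi * csc(pi * w)/(w - 1)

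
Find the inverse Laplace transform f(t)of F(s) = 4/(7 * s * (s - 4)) 2 * exp(2 * t) * sinh(2 * t)/7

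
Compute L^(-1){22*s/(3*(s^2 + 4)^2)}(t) 11*t*sin(2*t)/6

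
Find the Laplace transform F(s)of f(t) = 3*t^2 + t s^(-2) + 6/s^3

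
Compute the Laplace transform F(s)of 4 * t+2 2/s+4/s^2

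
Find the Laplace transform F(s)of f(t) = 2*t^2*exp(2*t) 4/(s - 2)^3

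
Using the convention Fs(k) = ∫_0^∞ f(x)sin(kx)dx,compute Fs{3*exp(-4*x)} 3*k/(k^2 + 16)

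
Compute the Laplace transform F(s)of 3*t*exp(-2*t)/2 3/(2*(s + 2)^2)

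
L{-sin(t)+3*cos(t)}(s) 3*s/(s^2+1) - 1/(s^2+1)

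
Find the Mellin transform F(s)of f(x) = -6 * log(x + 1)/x 6 * pi * csc(pi * s)/(s - 1)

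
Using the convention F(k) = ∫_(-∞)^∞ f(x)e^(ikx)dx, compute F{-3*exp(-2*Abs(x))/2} -6/(k^2 + 4)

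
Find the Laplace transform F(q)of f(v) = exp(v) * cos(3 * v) (q - 1)/((q - 1)^2 + 9)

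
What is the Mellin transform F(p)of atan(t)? -pi * sec(pi * p/2)/(2 * p)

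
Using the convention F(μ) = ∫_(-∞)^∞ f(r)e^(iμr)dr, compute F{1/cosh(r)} pi/cosh(pi*μ/2)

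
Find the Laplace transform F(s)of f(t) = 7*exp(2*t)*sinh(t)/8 7/(8*((s - 2)^2 - 1))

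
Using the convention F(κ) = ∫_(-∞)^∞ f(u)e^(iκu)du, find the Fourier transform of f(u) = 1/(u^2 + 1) pi*exp(-Abs(κ))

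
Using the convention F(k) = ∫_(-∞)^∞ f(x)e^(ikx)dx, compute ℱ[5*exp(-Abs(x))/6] 5/(3*(k^2 + 1))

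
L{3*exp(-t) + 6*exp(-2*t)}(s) 6/(s + 2) + 3/(s + 1)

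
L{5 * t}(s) 5/s^2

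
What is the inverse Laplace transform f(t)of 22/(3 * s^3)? 11 * t^2/3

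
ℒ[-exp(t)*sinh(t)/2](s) -1/(2*s*(s - 2))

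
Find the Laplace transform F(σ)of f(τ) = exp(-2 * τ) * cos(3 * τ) (σ + 2)/((σ + 2)^2 + 9)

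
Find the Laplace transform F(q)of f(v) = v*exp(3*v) (q - 3)^(-2)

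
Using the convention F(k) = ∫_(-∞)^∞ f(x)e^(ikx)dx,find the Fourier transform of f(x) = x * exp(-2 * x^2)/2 sqrt(2) * I * sqrt(pi) * k * exp(-k^2/8)/16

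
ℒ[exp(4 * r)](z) 1/(z - 4) 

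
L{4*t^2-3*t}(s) 8/s^3-3/s^2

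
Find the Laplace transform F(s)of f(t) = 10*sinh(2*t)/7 20/(7*(s^2 - 4))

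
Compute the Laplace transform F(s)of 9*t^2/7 18/(7*s^3)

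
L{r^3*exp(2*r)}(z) 6/(z - 2)^4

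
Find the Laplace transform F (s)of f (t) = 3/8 3/ (8*s)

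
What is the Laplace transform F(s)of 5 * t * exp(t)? 5/(s - 1)^2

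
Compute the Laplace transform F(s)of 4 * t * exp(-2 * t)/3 4/(3 * (s + 2)^2)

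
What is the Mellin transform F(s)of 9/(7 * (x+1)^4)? 3 * gamma(s) * gamma(4 - s)/14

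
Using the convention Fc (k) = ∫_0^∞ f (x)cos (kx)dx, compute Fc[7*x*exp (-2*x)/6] 7*(4 - k^2)/ (6*(k^2 + 4)^2)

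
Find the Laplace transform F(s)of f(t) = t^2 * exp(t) 2/(s - 1)^3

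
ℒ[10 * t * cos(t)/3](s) 10 * (s^2-1)/(3 * (s^2 + 1)^2)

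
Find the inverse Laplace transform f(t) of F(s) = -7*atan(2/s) -7*sin(2*t) /t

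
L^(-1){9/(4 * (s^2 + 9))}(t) 3 * sin(3 * t)/4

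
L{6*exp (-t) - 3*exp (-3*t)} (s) 6/ (s + 1) - 3/ (s + 3)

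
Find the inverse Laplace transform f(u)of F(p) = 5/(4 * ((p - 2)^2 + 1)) 5 * exp(2 * u) * sin(u)/4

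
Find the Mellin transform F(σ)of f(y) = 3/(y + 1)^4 gamma(σ)*gamma(4 - σ)/2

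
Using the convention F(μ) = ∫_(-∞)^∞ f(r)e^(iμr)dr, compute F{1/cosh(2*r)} pi/(2*cosh(pi*μ/4))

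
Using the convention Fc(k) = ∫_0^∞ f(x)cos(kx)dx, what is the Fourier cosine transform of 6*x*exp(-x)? 6*(1 - k^2)/(k^2 + 1)^2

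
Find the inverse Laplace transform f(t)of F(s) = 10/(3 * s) 10/3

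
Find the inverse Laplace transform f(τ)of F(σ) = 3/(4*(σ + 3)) 3*exp(-3*τ)/4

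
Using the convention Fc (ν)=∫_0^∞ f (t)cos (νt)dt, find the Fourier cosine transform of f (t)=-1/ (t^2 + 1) -pi*exp (-ν)/2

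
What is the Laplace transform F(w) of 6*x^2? 12/w^3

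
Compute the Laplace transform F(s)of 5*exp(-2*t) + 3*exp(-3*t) 3/(s + 3) + 5/(s + 2)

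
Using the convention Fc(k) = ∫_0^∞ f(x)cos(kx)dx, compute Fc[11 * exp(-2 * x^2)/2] 11 * sqrt(2) * sqrt(pi) * exp(-k^2/8)/8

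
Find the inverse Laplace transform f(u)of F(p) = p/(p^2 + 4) cos(2 * u)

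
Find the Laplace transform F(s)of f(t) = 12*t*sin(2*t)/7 48*s/(7*(s^2 + 4)^2)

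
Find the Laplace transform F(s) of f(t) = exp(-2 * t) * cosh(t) (s + 2) /((s + 2) ^2 - 1) 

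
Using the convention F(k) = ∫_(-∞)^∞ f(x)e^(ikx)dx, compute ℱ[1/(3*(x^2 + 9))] pi*exp(-3*Abs(k))/9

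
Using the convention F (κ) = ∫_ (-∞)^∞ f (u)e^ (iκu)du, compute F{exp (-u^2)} sqrt (pi)*exp (-κ^2/4)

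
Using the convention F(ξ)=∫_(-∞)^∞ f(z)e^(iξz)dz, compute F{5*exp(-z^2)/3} 5*sqrt(pi)*exp(-ξ^2/4)/3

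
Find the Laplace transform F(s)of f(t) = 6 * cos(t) 6 * s/(s^2 + 1)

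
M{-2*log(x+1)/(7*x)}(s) 2*pi*csc(pi*s)/(7*(s - 1))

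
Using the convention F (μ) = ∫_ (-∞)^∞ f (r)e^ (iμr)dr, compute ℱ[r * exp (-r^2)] I * sqrt (pi) * μ * exp (-μ^2/4)/2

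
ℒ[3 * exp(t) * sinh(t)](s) 3/(s * (s - 2))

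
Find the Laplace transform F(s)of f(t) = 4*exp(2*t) 4/(s - 2)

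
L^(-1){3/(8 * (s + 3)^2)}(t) 3 * t * exp(-3 * t)/8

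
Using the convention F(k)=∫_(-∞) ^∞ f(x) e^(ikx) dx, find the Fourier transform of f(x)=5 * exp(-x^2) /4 5 * sqrt(pi) * exp(-k^2/4) /4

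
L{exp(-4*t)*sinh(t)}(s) 1/((s + 4)^2 - 1)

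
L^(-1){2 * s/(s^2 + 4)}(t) 2 * cos(2 * t)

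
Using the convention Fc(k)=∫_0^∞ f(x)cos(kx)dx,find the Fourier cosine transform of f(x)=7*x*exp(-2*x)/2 7*(4 - k^2)/(2*(k^2 + 4)^2)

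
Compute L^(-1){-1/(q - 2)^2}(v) -v*exp(2*v)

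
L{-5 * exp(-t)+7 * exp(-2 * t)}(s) 7/(s+2) - 5/(s+1)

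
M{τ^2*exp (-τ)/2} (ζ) gamma (ζ + 2)/2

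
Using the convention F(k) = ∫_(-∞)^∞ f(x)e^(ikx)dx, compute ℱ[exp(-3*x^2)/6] sqrt(3)*sqrt(pi)*exp(-k^2/12)/18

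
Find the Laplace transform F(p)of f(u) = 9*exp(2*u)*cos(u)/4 9*(p - 2)/(4*((p - 2)^2 + 1))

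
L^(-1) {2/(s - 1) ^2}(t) 2*t*exp(t) 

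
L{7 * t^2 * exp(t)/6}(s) 7/(3 * (s - 1)^3)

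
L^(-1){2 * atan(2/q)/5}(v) 2 * sin(2 * v)/(5 * v)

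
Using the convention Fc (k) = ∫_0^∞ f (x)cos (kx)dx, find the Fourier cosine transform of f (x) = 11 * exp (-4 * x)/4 11/ (k^2 + 16)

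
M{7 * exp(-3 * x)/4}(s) 7 * gamma(s)/(4 * 3^s)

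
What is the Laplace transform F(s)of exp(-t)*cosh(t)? (s + 1)/(s*(s + 2))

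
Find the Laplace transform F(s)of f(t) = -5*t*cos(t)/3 5*(1 - s^2)/(3*(s^2 + 1)^2)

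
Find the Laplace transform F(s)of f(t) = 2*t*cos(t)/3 2*(s^2-1)/(3*(s^2 + 1)^2)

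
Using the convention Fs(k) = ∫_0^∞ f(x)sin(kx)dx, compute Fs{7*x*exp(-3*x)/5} 42*k/(5*(k^2+9)^2)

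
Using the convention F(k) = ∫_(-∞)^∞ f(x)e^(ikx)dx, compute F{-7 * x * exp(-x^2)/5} -7 * I * sqrt(pi) * k * exp(-k^2/4)/10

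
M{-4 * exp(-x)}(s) -4 * gamma(s)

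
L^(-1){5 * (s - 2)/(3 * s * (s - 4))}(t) 5 * exp(2 * t) * cosh(2 * t)/3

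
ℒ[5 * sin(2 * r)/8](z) 5/(4 * (z^2 + 4))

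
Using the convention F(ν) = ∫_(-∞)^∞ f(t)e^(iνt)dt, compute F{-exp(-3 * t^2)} -sqrt(3) * sqrt(pi) * exp(-ν^2/12)/3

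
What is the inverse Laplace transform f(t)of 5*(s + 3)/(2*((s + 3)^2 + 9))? 5*exp(-3*t)*cos(3*t)/2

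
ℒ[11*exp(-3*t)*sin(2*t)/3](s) 22/(3*((s + 3)^2 + 4))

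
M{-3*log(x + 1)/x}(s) 3*pi*csc(pi*s)/(s - 1)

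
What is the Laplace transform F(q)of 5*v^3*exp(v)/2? 15/(q - 1)^4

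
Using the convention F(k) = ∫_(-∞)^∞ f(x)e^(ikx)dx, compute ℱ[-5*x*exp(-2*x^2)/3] -5*sqrt(2)*I*sqrt(pi)*k*exp(-k^2/8)/24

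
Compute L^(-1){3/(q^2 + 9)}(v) sin(3*v)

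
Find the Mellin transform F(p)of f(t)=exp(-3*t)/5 gamma(p)/(5*3^p)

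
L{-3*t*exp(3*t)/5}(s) -3/(5*(s - 3)^2)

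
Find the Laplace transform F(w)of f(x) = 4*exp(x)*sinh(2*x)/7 8/(7*((w - 1)^2 - 4))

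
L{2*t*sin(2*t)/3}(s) 8*s/(3*(s^2 + 4)^2)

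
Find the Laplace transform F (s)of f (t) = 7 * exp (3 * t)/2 7/ (2 * (s - 3))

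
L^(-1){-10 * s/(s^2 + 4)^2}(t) -5 * t * sin(2 * t)/2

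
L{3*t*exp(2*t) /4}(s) 3/(4*(s - 2) ^2) 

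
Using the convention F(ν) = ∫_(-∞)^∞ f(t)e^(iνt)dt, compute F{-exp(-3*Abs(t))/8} -3/(4*ν^2 + 36)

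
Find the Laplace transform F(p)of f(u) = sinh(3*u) 3/(p^2 - 9)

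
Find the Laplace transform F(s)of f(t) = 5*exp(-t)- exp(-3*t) 5/(s + 1)-1/(s + 3)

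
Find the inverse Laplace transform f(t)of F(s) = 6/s 6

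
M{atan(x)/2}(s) -pi*sec(pi*s/2)/(4*s)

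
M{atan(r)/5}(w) -pi * sec(pi * w/2)/(10 * w)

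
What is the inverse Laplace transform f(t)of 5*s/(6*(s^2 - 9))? 5*cosh(3*t)/6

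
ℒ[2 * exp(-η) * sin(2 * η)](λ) 4/((λ + 1)^2 + 4)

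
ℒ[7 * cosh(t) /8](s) 7 * s/(8 * (s^2 - 1) ) 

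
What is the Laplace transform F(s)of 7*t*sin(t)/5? 14*s/(5*(s^2 + 1)^2)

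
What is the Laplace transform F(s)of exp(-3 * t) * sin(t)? 1/((s + 3)^2 + 1)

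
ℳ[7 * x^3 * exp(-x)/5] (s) 7 * gamma(s + 3)/5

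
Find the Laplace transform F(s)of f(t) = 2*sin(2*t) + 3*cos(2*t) 4/(s^2 + 4) + 3*s/(s^2 + 4)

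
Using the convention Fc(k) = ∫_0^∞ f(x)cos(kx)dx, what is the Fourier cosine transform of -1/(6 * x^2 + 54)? -pi * exp(-3 * k)/36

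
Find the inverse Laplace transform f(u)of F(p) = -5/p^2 -5*u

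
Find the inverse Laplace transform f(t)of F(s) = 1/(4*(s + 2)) exp(-2*t)/4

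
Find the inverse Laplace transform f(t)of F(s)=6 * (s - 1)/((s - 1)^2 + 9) 6 * exp(t) * cos(3 * t)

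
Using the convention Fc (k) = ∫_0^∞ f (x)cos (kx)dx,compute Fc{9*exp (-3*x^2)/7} 3*sqrt (3)*sqrt (pi)*exp (-k^2/12)/14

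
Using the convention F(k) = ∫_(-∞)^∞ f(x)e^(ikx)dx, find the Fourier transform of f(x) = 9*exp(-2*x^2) 9*sqrt(2)*sqrt(pi)*exp(-k^2/8)/2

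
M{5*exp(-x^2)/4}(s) 5*gamma(s/2)/8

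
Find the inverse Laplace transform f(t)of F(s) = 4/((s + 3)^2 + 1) 4*exp(-3*t)*sin(t)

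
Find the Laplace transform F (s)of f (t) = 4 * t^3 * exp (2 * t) 24/ (s - 2)^4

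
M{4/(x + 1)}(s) 4 * pi * csc(pi * s)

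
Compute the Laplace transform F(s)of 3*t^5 360/s^6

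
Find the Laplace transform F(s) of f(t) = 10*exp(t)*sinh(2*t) 20/((s - 1) ^2 - 4) 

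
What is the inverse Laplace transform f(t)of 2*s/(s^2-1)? 2*cosh(t)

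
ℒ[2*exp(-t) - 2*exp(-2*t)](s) 2/(s + 1) - 2/(s + 2)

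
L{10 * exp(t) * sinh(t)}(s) 10/(s * (s - 2))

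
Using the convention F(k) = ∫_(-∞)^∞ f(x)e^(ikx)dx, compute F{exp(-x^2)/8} sqrt(pi) * exp(-k^2/4)/8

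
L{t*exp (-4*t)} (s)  (s + 4)^ (-2)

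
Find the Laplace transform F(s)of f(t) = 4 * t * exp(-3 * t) 4/(s+3)^2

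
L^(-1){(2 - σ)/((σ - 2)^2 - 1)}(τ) -exp(2 * τ) * cosh(τ)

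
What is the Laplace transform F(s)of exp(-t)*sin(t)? 1/((s + 1)^2 + 1)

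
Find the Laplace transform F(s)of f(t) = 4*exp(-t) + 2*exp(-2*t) 4/(s + 1) + 2/(s + 2)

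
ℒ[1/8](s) 1/ (8 * s)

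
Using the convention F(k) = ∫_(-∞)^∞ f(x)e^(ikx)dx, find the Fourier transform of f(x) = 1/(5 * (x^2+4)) pi * exp(-2 * Abs(k))/10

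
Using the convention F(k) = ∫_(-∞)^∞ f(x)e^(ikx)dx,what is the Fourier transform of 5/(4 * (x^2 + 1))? 5 * pi * exp(-Abs(k))/4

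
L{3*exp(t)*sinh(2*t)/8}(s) 3/(4*((s - 1)^2 - 4))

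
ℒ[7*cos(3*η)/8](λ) 7*λ/(8*(λ^2 + 9))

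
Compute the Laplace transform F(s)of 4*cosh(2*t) 4*s/(s^2 - 4)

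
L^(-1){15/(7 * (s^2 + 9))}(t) 5 * sin(3 * t)/7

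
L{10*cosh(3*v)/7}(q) 10*q/(7*(q^2 - 9))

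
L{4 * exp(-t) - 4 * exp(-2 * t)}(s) 4/(s+1) - 4/(s+2)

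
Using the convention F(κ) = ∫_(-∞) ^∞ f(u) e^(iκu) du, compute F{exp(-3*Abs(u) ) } 6/(κ^2+9) 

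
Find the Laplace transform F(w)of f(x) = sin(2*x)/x atan(2/w)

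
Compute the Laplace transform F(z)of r z^(-2)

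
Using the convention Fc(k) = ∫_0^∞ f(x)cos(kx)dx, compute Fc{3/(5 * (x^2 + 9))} pi * exp(-3 * k)/10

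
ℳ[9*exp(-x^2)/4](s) 9*gamma(s/2)/8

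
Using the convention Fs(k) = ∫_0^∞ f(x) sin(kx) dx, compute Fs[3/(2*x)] 3*pi/4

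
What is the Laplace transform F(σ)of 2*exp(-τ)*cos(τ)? 2*(σ + 1)/((σ + 1)^2 + 1)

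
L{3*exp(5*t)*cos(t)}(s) 3*(s - 5)/((s - 5)^2 + 1)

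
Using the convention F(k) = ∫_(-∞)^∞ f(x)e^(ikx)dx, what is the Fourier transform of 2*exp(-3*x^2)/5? 2*sqrt(3)*sqrt(pi)*exp(-k^2/12)/15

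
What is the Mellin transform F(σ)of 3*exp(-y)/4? 3*gamma(σ)/4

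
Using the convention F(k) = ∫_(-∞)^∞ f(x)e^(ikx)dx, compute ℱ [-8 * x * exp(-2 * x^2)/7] -sqrt(2) * I * sqrt(pi) * k * exp(-k^2/8)/7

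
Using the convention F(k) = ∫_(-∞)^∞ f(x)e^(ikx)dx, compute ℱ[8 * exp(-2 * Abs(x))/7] 32/(7 * (k^2 + 4))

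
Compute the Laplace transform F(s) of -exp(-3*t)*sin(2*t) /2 -1/((s + 3) ^2 + 4) 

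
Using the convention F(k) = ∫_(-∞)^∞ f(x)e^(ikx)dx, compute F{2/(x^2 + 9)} 2 * pi * exp(-3 * Abs(k))/3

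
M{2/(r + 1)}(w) 2*pi*csc(pi*w)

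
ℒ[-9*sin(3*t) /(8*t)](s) -9*atan(3/s) /8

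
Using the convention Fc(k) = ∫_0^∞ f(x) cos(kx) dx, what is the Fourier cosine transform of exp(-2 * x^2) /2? sqrt(2) * sqrt(pi) * exp(-k^2/8) /8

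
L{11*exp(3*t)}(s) 11/(s - 3)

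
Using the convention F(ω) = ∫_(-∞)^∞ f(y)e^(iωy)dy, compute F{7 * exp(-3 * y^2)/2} 7 * sqrt(3) * sqrt(pi) * exp(-ω^2/12)/6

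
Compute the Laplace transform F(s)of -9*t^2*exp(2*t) -18/(s - 2)^3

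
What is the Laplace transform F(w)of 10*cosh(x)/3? 10*w/(3*(w^2 - 1))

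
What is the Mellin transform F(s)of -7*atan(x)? 7*pi*sec(pi*s/2)/(2*s)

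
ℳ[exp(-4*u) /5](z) gamma(z) /(5*4^z) 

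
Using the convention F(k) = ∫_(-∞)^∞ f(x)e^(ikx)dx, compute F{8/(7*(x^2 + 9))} 8*pi*exp(-3*Abs(k))/21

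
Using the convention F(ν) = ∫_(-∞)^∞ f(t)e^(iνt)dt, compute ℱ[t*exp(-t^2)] I*sqrt(pi)*ν*exp(-ν^2/4)/2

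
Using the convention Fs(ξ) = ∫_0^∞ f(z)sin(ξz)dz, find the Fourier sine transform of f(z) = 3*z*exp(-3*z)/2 9*ξ/(ξ^2+9)^2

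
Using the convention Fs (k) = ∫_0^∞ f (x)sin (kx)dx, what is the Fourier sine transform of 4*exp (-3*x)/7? 4*k/ (7*(k^2+9))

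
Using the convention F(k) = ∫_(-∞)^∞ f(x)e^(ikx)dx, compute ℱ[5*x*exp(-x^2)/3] 5*I*sqrt(pi)*k*exp(-k^2/4)/6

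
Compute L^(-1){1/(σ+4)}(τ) exp(-4 * τ)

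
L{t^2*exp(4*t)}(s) 2/(s - 4)^3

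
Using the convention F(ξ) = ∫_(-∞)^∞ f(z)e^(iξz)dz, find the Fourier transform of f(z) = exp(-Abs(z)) 2/(ξ^2 + 1)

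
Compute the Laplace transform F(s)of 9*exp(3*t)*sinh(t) 9/((s - 3)^2-1)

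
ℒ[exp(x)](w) 1/(w - 1)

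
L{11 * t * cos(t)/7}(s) 11 * (s^2 - 1)/(7 * (s^2 + 1)^2)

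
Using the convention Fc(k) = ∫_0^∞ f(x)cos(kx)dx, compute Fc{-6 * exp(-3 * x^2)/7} -sqrt(3) * sqrt(pi) * exp(-k^2/12)/7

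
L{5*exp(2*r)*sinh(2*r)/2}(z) 5/(z*(z - 4))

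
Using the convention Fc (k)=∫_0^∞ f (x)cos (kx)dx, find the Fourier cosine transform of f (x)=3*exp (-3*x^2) sqrt (3)*sqrt (pi)*exp (-k^2/12)/2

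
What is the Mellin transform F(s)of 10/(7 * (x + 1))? 10 * pi * csc(pi * s)/7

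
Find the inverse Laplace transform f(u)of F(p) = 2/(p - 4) 2*exp(4*u)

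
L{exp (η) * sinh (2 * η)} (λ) 2/ ( (λ - 1)^2 - 4)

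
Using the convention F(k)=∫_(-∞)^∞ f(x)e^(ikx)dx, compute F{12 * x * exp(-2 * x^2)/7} 3 * sqrt(2) * I * sqrt(pi) * k * exp(-k^2/8)/14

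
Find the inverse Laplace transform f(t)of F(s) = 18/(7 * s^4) 3 * t^3/7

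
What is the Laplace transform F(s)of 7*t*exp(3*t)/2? 7/(2*(s - 3)^2)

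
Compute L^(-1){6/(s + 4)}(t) 6*exp(-4*t)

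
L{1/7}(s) 1/(7 * s)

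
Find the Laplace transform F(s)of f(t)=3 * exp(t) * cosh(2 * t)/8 3 * (s - 1)/(8 * ((s - 1)^2 - 4))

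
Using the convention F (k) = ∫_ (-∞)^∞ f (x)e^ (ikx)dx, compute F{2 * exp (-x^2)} 2 * sqrt (pi) * exp (-k^2/4)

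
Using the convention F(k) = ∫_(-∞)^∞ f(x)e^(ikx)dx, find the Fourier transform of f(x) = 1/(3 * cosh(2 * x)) pi/(6 * cosh(pi * k/4))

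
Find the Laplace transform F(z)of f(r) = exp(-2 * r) 1/(z + 2)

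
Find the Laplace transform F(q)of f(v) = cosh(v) q/(q^2 - 1)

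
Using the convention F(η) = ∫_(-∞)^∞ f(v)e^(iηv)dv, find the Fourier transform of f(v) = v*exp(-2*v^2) sqrt(2)*I*sqrt(pi)*η*exp(-η^2/8)/8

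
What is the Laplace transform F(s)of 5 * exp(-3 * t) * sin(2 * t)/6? 5/(3 * ((s+3)^2+4))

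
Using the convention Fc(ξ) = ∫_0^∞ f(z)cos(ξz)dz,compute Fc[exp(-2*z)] 2/(ξ^2 + 4)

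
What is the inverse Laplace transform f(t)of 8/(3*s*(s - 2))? 8*exp(t)*sinh(t)/3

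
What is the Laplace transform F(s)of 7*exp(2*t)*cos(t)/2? 7*(s - 2)/(2*((s - 2)^2 + 1))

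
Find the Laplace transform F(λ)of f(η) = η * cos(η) (λ^2 - 1)/(λ^2+1)^2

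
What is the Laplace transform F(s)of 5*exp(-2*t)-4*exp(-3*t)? 5/(s + 2)-4/(s + 3)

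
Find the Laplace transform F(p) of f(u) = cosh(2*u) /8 p/(8*(p^2 - 4) ) 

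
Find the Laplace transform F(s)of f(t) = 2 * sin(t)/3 2/(3 * (s^2 + 1))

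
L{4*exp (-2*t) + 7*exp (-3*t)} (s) 7/ (s + 3) + 4/ (s + 2)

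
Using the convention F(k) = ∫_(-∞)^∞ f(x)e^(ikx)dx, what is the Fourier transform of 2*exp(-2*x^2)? sqrt(2)*sqrt(pi)*exp(-k^2/8)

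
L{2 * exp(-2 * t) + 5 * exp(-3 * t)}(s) 5/(s + 3) + 2/(s + 2)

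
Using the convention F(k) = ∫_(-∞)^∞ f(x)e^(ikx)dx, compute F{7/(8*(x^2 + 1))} 7*pi*exp(-Abs(k))/8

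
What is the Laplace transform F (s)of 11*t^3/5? 66/ (5*s^4)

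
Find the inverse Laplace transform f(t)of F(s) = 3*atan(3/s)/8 3*sin(3*t)/(8*t)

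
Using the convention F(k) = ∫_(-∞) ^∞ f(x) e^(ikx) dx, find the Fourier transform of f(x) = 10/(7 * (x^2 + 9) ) 10 * pi * exp(-3 * Abs(k) ) /21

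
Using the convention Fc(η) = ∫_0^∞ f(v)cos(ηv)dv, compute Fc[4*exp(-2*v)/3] 8/(3*(η^2 + 4))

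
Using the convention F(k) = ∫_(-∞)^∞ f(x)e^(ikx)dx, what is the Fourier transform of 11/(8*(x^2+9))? 11*pi*exp(-3*Abs(k))/24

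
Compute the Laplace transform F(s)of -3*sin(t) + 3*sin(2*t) 6/(s^2 + 4) - 3/(s^2 + 1)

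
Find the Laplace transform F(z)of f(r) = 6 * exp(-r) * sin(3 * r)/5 18/(5 * ((z + 1)^2 + 9))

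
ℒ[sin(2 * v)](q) 2/(q^2 + 4)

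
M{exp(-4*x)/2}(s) gamma(s)/(2*2^(2*s))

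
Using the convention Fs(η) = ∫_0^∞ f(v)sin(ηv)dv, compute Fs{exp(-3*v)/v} atan(η/3)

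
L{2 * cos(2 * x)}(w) 2 * w/(w^2+4)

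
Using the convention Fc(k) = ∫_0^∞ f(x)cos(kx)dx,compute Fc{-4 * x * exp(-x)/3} 4 * (k^2 - 1)/(3 * (k^2 + 1)^2)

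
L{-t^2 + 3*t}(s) 3/s^2 - 2/s^3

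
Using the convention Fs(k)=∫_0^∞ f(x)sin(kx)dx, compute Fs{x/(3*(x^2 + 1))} pi*exp(-k)/6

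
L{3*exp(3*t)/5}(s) 3/(5*(s - 3))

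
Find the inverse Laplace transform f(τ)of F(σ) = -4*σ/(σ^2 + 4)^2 -τ*sin(2*τ)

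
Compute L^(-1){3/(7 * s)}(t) 3/7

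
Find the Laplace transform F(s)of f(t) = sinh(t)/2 1/(2*(s^2 - 1))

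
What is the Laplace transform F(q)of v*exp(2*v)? (q - 2)^(-2)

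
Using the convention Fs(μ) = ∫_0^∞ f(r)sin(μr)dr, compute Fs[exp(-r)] μ/(μ^2 + 1)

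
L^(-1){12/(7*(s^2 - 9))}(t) 4*sinh(3*t)/7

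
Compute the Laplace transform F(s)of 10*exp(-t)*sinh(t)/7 10/(7*s*(s+2))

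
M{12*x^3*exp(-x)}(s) 12*gamma(s + 3)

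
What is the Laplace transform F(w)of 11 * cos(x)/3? 11 * w/(3 * (w^2 + 1))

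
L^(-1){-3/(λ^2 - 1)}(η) -3*sinh(η)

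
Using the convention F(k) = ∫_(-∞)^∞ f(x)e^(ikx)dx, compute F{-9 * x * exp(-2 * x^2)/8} -9 * sqrt(2) * I * sqrt(pi) * k * exp(-k^2/8)/64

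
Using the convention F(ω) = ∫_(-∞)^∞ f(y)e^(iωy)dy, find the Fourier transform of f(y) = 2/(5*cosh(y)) 2*pi/(5*cosh(pi*ω/2))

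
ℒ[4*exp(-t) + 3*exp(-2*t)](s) 3/(s + 2) + 4/(s + 1)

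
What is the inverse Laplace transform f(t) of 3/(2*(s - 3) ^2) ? 3*t*exp(3*t) /2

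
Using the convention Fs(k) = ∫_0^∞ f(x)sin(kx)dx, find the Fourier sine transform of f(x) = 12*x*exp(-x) 24*k/(k^2 + 1)^2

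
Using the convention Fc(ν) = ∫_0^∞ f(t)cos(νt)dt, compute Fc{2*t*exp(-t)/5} 2*(1 - ν^2)/(5*(ν^2+1)^2)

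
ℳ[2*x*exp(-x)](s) 2*gamma(s + 1)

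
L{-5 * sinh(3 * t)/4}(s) -15/(4 * s^2-36)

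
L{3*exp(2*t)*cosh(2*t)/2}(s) 3*(s - 2)/(2*s*(s - 4))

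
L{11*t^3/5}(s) 66/(5*s^4)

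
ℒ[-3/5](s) -3/(5*s)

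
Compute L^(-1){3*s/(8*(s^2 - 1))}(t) 3*cosh(t)/8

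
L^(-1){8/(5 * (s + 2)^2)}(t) 8 * t * exp(-2 * t)/5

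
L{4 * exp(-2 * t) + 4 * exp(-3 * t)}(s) 4/(s + 2) + 4/(s + 3)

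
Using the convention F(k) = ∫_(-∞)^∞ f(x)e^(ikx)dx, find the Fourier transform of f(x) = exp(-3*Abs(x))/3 2/(k^2 + 9)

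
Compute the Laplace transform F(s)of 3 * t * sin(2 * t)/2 6 * s/(s^2 + 4)^2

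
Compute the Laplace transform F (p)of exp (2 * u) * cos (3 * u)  (p - 2)/ ( (p - 2)^2 + 9)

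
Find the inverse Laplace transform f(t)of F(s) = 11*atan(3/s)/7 11*sin(3*t)/(7*t)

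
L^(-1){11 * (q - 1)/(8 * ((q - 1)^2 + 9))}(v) 11 * exp(v) * cos(3 * v)/8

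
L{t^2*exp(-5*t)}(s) 2/(s + 5)^3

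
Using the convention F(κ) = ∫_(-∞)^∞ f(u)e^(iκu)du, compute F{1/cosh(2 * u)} pi/(2 * cosh(pi * κ/4))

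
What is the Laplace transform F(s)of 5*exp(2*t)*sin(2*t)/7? 10/(7*((s - 2)^2+4))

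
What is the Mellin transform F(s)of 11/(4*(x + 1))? 11*pi*csc(pi*s)/4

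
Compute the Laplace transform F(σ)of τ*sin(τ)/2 σ/(σ^2 + 1)^2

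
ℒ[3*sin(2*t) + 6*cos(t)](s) 6*s/(s^2 + 1) + 6/(s^2 + 4)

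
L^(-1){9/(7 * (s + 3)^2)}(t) 9 * t * exp(-3 * t)/7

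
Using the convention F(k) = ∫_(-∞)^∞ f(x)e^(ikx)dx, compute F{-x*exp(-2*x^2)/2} -sqrt(2)*I*sqrt(pi)*k*exp(-k^2/8)/16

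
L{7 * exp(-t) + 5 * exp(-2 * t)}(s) 7/(s + 1) + 5/(s + 2)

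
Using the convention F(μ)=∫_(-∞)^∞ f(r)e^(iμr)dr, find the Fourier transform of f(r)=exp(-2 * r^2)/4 sqrt(2) * sqrt(pi) * exp(-μ^2/8)/8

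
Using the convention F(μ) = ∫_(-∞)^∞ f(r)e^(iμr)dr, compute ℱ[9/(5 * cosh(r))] 9 * pi/(5 * cosh(pi * μ/2))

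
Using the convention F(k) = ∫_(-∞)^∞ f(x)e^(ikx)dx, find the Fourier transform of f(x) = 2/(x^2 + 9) 2*pi*exp(-3*Abs(k))/3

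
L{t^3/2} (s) 3/s^4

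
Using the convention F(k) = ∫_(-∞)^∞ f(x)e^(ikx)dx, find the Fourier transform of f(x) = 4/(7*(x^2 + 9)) 4*pi*exp(-3*Abs(k))/21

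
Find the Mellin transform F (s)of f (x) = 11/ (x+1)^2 -11*pi*(s - 1)/sin (pi*s)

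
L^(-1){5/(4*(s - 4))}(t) 5*exp(4*t)/4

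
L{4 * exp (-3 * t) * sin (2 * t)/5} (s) 8/ (5 * ( (s + 3)^2 + 4))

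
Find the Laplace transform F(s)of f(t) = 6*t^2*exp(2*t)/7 12/(7*(s - 2)^3)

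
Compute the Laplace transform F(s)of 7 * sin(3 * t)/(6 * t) 7 * atan(3/s)/6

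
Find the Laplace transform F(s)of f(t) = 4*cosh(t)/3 4*s/(3*(s^2 - 1))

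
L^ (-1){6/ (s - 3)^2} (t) 6 * t * exp (3 * t)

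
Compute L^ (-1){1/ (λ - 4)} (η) exp (4 * η)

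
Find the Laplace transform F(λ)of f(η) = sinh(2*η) 2/(λ^2-4)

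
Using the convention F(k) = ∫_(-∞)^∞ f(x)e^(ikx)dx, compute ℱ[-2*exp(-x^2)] -2*sqrt(pi)*exp(-k^2/4)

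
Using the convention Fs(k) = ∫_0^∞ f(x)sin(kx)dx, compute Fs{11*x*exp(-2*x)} 44*k/(k^2 + 4)^2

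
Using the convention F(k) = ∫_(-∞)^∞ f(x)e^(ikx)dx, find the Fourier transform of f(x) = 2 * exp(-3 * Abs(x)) 12/(k^2 + 9)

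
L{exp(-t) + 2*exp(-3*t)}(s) 1/(s + 1) + 2/(s + 3)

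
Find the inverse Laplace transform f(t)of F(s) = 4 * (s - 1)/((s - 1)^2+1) 4 * exp(t) * cos(t)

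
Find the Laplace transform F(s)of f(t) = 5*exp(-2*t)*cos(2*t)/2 5*(s + 2)/(2*((s + 2)^2 + 4))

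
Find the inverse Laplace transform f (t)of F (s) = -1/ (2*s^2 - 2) -sinh (t)/2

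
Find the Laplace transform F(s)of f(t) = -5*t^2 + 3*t 3/s^2 - 10/s^3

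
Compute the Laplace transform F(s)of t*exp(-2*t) (s + 2)^(-2)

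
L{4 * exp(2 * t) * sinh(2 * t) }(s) 8/(s * (s - 4) ) 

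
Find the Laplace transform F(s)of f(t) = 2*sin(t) 2/(s^2 + 1)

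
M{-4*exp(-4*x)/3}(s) -2^(2 - 2*s)*gamma(s)/3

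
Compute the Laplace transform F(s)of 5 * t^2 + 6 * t 6/s^2 + 10/s^3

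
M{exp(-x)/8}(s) gamma(s)/8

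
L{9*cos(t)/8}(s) 9*s/(8*(s^2 + 1))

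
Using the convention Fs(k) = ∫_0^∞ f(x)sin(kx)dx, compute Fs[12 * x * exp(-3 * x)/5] 72 * k/(5 * (k^2 + 9)^2)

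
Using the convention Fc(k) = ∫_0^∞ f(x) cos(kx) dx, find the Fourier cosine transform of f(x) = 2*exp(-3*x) 6/(k^2 + 9) 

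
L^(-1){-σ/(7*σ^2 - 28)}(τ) -cosh(2*τ)/7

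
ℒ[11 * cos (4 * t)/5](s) 11 * s/ (5 * (s^2 + 16))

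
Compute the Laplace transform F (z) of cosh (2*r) z/ (z^2 - 4) 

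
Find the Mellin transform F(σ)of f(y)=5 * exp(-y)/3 5 * gamma(σ)/3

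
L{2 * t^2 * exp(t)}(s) 4/(s - 1)^3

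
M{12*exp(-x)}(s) 12*gamma(s)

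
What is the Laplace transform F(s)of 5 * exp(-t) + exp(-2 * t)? 1/(s + 2) + 5/(s + 1)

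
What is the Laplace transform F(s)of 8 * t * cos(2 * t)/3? 8 * (s^2 - 4)/(3 * (s^2 + 4)^2)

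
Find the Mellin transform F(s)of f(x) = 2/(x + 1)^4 gamma(s)*gamma(4 - s)/3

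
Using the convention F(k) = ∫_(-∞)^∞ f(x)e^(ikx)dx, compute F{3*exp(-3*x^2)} sqrt(3)*sqrt(pi)*exp(-k^2/12)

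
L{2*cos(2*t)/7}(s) 2*s/(7*(s^2+4))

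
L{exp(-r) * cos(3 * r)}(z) (z + 1)/((z + 1)^2 + 9)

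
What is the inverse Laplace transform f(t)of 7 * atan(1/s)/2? 7 * sin(t)/(2 * t)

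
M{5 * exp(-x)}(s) 5 * gamma(s)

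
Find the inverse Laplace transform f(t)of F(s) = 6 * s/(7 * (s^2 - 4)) 6 * cosh(2 * t)/7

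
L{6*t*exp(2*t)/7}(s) 6/(7*(s - 2)^2)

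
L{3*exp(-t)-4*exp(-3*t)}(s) 3/(s + 1)-4/(s + 3)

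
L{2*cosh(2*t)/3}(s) 2*s/(3*(s^2 - 4))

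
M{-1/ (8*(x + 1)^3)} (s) -pi*(s - 2)*(s - 1)/ (16*sin (pi*s))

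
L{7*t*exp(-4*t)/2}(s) 7/(2*(s+4)^2)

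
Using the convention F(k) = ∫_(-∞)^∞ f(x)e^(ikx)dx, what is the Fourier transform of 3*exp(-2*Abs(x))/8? 3/(2*(k^2 + 4))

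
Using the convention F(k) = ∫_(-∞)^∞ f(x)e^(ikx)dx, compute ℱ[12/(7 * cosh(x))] 12 * pi/(7 * cosh(pi * k/2))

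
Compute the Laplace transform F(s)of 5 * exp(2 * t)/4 5/(4 * (s - 2))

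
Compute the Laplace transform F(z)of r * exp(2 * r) (z - 2)^(-2)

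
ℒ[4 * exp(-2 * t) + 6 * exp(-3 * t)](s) 6/(s + 3) + 4/(s + 2) 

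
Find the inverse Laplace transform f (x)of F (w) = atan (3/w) sin (3*x)/x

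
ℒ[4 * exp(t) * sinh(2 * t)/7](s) 8/(7 * ((s - 1)^2 - 4))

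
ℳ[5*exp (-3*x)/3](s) 5*gamma (s)/ (3*3^s)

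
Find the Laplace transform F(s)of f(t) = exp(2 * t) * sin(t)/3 1/(3 * ((s - 2)^2 + 1))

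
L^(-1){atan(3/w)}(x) sin(3 * x)/x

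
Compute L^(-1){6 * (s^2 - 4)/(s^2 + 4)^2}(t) 6 * t * cos(2 * t)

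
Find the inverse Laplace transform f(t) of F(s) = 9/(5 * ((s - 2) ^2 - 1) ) 9 * exp(2 * t) * sinh(t) /5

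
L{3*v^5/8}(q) 45/q^6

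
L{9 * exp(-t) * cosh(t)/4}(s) 9 * (s + 1)/(4 * s * (s + 2))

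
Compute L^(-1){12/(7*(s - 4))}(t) 12*exp(4*t)/7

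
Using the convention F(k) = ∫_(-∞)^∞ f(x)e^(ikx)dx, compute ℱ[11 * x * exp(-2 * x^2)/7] 11 * sqrt(2) * I * sqrt(pi) * k * exp(-k^2/8)/56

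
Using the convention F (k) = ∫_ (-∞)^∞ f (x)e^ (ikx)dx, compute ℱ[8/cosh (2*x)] 4*pi/cosh (pi*k/4)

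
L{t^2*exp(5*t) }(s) 2/(s - 5) ^3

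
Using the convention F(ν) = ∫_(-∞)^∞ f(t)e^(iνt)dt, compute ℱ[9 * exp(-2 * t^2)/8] 9 * sqrt(2) * sqrt(pi) * exp(-ν^2/8)/16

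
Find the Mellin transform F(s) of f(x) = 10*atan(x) -5*pi*sec(pi*s/2) /s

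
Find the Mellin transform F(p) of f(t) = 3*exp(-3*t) 3^(1 - p)*gamma(p) 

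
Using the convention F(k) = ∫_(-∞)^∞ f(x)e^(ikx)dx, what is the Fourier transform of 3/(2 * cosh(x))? 3 * pi/(2 * cosh(pi * k/2))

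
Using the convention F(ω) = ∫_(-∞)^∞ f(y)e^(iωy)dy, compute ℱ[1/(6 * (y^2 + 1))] pi * exp(-Abs(ω))/6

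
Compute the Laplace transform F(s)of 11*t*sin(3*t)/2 33*s/(s^2 + 9)^2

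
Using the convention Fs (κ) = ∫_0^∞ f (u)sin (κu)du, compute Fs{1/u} pi/2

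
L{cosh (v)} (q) q/ (q^2 - 1)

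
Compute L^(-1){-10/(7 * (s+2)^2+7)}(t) -10 * exp(-2 * t) * sin(t)/7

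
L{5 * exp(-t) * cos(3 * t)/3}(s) 5 * (s + 1)/(3 * ((s + 1)^2 + 9))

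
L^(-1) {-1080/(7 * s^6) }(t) -9 * t^5/7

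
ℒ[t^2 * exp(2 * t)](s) 2/(s - 2)^3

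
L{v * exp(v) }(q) (q - 1) ^(-2) 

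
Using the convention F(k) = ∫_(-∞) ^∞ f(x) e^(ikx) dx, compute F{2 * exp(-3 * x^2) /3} 2 * sqrt(3) * sqrt(pi) * exp(-k^2/12) /9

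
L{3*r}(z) 3/z^2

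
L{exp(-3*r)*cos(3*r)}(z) (z + 3)/((z + 3)^2 + 9)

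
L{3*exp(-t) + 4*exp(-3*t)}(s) 3/(s + 1) + 4/(s + 3)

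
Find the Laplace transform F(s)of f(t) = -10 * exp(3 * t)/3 -10/(3 * s - 9)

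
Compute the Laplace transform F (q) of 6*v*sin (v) 12*q/ (q^2 + 1) ^2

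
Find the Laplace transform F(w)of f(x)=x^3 6/w^4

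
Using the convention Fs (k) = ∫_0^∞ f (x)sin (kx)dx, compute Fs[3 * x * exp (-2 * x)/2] 6 * k/ (k^2+4)^2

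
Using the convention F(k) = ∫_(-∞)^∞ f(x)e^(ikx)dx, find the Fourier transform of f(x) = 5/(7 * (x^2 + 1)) 5 * pi * exp(-Abs(k))/7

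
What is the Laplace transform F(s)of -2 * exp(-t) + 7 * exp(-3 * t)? 7/(s + 3) - 2/(s + 1)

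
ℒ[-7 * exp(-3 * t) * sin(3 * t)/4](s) -21/(4 * (s+3)^2+36)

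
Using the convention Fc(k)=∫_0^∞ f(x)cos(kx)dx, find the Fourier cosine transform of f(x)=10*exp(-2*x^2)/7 5*sqrt(2)*sqrt(pi)*exp(-k^2/8)/14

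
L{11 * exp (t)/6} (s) 11/ (6 * (s - 1))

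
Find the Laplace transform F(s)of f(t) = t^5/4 30/s^6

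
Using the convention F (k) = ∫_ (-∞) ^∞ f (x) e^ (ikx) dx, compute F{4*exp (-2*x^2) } 2*sqrt (2)*sqrt (pi)*exp (-k^2/8) 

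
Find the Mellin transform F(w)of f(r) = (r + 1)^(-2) (-pi*w + pi)/sin(pi*w)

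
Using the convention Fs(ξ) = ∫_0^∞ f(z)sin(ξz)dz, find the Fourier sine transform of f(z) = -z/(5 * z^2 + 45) -pi * exp(-3 * ξ)/10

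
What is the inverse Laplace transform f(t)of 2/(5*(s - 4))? 2*exp(4*t)/5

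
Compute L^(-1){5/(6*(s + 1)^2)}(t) 5*t*exp(-t)/6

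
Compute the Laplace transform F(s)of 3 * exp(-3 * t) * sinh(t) 3/((s + 3)^2 - 1)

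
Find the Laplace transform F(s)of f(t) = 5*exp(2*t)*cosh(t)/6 5*(s - 2)/(6*((s - 2)^2 - 1))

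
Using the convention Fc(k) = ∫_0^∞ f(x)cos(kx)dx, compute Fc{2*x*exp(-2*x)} 2*(4 - k^2)/(k^2 + 4)^2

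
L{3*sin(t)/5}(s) 3/(5*(s^2 + 1))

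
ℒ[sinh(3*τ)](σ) 3/(σ^2 - 9)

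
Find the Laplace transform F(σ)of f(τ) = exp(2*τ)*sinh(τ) 1/((σ - 2)^2 - 1)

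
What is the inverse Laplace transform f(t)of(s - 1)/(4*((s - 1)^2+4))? exp(t)*cos(2*t)/4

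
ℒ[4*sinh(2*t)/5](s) 8/(5*(s^2 - 4))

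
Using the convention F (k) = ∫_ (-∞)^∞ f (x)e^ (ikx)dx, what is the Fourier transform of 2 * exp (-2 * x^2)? sqrt (2) * sqrt (pi) * exp (-k^2/8)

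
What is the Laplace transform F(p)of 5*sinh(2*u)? 10/(p^2 - 4)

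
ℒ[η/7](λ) 1/ (7 * λ^2)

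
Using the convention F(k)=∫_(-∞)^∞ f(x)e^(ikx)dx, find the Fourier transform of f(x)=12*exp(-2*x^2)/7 6*sqrt(2)*sqrt(pi)*exp(-k^2/8)/7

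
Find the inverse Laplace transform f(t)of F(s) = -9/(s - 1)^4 -3 * t^3 * exp(t)/2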